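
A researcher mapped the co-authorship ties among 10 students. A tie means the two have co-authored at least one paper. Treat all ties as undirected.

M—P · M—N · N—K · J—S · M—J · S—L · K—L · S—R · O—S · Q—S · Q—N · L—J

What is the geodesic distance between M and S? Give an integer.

2

One shortest route is M – J – S, which uses 2 edges, and M and S are not directly tied, so nothing shorter exists. So d(M,S) = 2.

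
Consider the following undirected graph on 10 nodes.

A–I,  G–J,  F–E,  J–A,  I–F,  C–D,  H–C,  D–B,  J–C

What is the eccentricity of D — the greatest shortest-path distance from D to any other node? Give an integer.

6

Distances from D: A:3, B:1, C:1, E:6, F:5, G:3, H:2, I:4, J:2.
The largest is 6 (to E), so the eccentricity of D is 6.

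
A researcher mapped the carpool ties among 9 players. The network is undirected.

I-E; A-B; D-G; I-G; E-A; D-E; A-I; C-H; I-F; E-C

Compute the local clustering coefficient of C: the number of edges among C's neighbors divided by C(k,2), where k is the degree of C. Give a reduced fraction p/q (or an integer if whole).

0

C's neighbors: E and H (k = 2).
Possible neighbor pairs: C(2,2) = 1. Edges among them: none → e = 0.
Clustering(C) = 0/1.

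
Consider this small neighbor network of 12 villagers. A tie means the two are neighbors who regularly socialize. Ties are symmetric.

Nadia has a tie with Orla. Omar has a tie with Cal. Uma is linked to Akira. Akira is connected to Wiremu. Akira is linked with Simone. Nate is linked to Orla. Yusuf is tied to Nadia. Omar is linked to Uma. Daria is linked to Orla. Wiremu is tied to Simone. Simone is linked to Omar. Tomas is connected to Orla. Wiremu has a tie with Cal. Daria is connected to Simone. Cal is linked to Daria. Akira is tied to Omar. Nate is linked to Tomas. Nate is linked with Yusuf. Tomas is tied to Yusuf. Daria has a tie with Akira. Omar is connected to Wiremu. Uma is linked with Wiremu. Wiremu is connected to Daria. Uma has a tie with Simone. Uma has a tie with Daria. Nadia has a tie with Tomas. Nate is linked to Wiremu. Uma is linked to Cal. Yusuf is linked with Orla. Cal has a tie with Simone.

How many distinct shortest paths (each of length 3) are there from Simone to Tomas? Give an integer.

2

The shortest distance is 3. The length-3 paths are: Simone–Daria–Orla–Tomas; Simone–Wiremu–Nate–Tomas.
That gives 2 distinct shortest paths.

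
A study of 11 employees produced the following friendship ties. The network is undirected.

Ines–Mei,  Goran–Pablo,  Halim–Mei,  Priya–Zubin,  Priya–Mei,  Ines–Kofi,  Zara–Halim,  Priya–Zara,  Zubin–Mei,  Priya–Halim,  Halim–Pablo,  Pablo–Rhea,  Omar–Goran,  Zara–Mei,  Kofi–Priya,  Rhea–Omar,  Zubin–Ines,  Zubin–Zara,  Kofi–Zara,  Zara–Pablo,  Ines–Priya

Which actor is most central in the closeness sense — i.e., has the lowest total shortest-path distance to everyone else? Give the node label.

Farness (sum of distances to all others) for each node — Goran:24, Halim:17, Ines:24, Kofi:21, Mei:19, Omar:31, Pablo:17, Priya:18, Rhea:24, Zara:15, Zubin:20.
The smallest farness is 15, for Zara, so Zara has the highest closeness.

Zara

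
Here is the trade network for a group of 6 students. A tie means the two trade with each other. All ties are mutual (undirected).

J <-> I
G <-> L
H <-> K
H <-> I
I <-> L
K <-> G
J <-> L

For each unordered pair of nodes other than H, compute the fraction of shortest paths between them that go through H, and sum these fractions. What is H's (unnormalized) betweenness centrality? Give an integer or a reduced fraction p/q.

3/2

Pairs whose geodesics pass through H — K–I: 1; K–J: 1/2.
All other pairs contribute 0.
Summing the contributions gives betweenness(H) = 3/2.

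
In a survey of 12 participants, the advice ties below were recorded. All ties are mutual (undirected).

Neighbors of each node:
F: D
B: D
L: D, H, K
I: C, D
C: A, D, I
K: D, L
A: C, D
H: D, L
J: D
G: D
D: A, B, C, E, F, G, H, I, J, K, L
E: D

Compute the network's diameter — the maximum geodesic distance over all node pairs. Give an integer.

Eccentricity of each node (its greatest distance to any other): A:2, B:2, C:2, D:1, E:2, F:2, G:2, H:2, I:2, J:2, K:2, L:2.
The maximum eccentricity is 2, realized for instance by the pair I–J via I – D – J. So the diameter is 2.

2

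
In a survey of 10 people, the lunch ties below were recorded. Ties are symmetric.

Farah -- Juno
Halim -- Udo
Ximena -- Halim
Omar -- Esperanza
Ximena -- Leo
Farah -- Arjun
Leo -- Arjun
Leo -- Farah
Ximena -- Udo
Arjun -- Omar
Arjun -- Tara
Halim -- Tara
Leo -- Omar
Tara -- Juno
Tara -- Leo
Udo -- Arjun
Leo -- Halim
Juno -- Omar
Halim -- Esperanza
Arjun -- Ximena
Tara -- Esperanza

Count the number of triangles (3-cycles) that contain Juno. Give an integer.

0

Juno's neighbors are Farah, Omar, and Tara, but none of them are tied to each other, so no triangle contains Juno.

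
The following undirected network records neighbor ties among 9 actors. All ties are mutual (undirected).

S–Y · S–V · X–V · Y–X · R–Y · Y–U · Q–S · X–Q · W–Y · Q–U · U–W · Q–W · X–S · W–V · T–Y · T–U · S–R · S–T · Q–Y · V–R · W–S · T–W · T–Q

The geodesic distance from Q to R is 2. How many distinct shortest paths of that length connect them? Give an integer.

The shortest distance is 2. The length-2 paths are: Q–Y–R; Q–S–R.
That gives 2 distinct shortest paths.

2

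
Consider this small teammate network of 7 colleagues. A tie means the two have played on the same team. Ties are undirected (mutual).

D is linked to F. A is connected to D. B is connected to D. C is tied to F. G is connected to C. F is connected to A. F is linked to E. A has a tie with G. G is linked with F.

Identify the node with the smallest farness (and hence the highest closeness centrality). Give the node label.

F

Farness (sum of distances to all others) for each node — A:9, B:14, C:11, D:9, E:12, F:7, G:10.
The smallest farness is 7, for F, so F has the highest closeness.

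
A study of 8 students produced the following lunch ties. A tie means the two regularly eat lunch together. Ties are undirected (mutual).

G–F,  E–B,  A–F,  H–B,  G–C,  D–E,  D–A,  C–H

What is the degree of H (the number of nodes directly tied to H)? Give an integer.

H is directly tied to B and C. That is 2 neighbors, so the degree of H is 2.

2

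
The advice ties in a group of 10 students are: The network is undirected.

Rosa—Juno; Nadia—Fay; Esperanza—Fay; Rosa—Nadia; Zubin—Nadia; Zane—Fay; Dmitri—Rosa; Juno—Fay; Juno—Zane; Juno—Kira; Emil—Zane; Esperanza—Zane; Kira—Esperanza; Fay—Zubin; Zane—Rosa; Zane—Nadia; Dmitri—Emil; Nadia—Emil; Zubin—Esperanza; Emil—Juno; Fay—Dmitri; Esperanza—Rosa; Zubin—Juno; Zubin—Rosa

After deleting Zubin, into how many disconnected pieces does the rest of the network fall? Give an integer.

Zubin's neighbors (Esperanza, Fay, Juno, Nadia, and Rosa) remain reachable from one another through other ties, so the rest of the network stays in one piece.

1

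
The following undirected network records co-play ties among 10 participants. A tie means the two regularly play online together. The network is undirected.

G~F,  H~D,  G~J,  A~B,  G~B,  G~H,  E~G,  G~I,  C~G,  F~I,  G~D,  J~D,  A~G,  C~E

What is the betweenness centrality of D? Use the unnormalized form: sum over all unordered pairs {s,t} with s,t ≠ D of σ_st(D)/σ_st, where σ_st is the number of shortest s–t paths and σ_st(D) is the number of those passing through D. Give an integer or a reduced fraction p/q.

Pairs whose geodesics pass through D — H–J: 1/2.
All other pairs contribute 0.
Summing the contributions gives betweenness(D) = 1/2.

1/2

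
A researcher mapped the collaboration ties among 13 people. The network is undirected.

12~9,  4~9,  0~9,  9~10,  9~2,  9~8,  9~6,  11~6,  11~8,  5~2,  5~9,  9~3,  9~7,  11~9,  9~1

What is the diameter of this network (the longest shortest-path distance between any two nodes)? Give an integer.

2

Eccentricity of each node (its greatest distance to any other): 0:2, 1:2, 2:2, 3:2, 4:2, 5:2, 6:2, 7:2, 8:2, 9:1, 10:2, 11:2, 12:2.
The maximum eccentricity is 2, realized for instance by the pair 7–4 via 7 – 9 – 4. So the diameter is 2.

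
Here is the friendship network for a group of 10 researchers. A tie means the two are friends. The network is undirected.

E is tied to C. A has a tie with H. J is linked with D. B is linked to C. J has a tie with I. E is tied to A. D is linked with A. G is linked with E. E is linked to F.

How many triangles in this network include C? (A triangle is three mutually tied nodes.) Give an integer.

C's neighbors are B and E, but none of them are tied to each other, so no triangle contains C.

0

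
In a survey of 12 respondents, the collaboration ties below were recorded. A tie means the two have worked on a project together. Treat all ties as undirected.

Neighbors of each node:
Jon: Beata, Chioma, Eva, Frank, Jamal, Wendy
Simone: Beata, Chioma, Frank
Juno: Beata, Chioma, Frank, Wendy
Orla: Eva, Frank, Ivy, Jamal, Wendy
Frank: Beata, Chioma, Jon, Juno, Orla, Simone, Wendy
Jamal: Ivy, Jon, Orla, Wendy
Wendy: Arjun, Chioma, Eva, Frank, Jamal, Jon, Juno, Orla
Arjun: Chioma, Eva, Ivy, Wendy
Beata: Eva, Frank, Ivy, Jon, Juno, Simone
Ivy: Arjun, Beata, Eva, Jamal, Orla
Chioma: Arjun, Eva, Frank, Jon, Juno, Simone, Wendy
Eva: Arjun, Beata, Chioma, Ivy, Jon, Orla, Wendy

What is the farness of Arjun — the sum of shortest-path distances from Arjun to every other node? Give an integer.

Distances from Arjun: Beata:2, Chioma:1, Eva:1, Frank:2, Ivy:1, Jamal:2, Jon:2, Juno:2, Orla:2, Simone:2, Wendy:1.
Sum = 2 + 1 + 1 + 2 + 1 + 2 + 2 + 2 + 2 + 2 + 1 = 18.

18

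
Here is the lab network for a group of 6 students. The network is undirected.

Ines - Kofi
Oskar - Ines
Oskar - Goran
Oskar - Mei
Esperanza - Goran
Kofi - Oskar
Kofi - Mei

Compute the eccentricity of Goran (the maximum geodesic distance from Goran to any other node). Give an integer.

2

Distances from Goran: Esperanza:1, Ines:2, Kofi:2, Mei:2, Oskar:1.
The largest is 2 (to Mei, Kofi, and Ines), so the eccentricity of Goran is 2.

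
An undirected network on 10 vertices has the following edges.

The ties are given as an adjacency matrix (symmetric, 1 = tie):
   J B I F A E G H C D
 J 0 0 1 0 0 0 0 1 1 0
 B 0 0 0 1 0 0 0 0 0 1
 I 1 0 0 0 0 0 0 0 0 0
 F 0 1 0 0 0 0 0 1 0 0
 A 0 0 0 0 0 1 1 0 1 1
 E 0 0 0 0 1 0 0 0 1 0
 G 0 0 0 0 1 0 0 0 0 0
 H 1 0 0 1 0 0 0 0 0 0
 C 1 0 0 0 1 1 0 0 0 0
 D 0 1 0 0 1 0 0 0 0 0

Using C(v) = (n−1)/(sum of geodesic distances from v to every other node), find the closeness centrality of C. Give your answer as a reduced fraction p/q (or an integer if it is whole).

Distances from C: A:1, B:3, D:2, E:1, F:3, G:2, H:2, I:2, J:1. Sum = 17.
n = 10, so closeness = 9/17.

9/17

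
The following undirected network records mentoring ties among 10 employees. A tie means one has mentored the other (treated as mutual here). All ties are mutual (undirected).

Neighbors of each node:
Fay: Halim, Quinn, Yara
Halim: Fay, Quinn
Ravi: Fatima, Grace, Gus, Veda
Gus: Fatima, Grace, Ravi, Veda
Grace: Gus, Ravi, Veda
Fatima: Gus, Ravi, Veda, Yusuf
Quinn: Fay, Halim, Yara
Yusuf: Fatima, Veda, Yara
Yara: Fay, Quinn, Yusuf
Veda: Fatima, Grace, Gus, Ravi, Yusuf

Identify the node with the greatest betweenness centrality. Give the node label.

Yusuf

Unnormalized betweenness of each node: Fatima:5, Fay:7/2, Grace:0, Gus:1/3, Halim:0, Quinn:7/2, Ravi:1/3, Veda:31/3, Yara:18, Yusuf:20.
Yusuf has the largest value, 20, making it the main broker — the node through which the most shortest paths run.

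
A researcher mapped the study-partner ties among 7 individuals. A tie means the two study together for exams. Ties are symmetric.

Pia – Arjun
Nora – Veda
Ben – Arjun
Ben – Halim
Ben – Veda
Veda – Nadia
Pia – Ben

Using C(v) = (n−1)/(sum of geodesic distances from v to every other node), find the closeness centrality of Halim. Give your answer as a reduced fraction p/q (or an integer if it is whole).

Distances from Halim: Arjun:2, Ben:1, Nadia:3, Nora:3, Pia:2, Veda:2. Sum = 13.
n = 7, so closeness = 6/13.

6/13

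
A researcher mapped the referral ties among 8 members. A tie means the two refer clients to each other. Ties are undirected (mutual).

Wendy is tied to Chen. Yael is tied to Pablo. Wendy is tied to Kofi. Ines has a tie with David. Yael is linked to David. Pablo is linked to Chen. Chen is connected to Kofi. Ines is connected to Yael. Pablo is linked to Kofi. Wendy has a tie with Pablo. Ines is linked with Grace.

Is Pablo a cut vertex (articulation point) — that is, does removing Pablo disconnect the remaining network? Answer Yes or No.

Removing Pablo leaves {David, Grace, Ines, and Yael} with no path to {Chen, Kofi, and Wendy}, so the network splits into 2 components. Pablo is a cut vertex.

Yes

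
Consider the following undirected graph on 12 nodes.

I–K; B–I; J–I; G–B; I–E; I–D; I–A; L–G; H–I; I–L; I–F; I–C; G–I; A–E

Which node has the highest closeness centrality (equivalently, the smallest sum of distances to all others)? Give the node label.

I

Farness (sum of distances to all others) for each node — A:20, B:20, C:21, D:21, E:20, F:21, G:19, H:21, I:11, J:21, K:21, L:20.
The smallest farness is 11, for I, so I has the highest closeness.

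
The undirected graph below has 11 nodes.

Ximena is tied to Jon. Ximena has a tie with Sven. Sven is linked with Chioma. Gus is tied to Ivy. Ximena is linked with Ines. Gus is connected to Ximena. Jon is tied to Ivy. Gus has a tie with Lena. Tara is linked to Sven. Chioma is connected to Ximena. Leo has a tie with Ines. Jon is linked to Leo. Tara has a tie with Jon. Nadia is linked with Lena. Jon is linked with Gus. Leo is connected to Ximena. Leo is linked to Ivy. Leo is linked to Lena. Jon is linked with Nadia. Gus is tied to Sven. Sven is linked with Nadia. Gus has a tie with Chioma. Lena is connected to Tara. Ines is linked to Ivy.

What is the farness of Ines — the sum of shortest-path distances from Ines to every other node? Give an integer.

Distances from Ines: Chioma:2, Gus:2, Ivy:1, Jon:2, Lena:2, Leo:1, Nadia:3, Sven:2, Tara:3, Ximena:1.
Sum = 2 + 2 + 1 + 2 + 2 + 1 + 3 + 2 + 3 + 1 = 19.

19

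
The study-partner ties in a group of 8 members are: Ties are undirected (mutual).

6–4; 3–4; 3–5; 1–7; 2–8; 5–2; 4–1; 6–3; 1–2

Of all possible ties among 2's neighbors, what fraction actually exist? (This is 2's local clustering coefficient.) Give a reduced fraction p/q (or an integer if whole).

0

2's neighbors: 1, 5, and 8 (k = 3).
Possible neighbor pairs: C(3,2) = 3. Edges among them: none → e = 0.
Clustering(2) = 0/3 = 0.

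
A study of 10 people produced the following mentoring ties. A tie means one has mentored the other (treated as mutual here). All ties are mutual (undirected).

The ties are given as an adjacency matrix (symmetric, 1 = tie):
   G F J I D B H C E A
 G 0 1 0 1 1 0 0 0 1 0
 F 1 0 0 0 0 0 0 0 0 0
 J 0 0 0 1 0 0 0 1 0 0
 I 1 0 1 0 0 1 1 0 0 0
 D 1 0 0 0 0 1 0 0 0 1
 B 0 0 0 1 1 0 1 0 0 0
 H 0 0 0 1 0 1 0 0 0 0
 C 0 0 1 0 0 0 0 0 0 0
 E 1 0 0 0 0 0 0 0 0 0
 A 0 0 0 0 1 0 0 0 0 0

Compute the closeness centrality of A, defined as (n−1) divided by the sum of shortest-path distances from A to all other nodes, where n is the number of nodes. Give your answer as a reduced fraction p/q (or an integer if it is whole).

9/26

Distances from A: B:2, C:5, D:1, E:3, F:3, G:2, H:3, I:3, J:4. Sum = 26.
n = 10, so closeness = 9/26.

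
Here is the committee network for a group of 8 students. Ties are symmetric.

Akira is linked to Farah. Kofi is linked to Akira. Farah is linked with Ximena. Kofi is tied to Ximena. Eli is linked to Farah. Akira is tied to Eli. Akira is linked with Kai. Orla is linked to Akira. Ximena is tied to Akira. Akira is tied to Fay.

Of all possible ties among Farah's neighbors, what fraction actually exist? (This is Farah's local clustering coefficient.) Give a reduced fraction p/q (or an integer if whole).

2/3

Farah's neighbors: Akira, Eli, and Ximena (k = 3).
Possible neighbor pairs: C(3,2) = 3. Edges among them: Akira–Eli, Akira–Ximena → e = 2.
Clustering(Farah) = 2/3.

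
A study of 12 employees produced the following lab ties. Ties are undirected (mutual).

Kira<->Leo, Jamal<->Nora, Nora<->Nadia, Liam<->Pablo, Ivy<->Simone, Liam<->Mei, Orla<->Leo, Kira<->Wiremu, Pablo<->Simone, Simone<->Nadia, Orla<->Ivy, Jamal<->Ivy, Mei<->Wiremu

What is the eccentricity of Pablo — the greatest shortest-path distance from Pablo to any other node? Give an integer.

4

Distances from Pablo: Ivy:2, Jamal:3, Kira:4, Leo:4, Liam:1, Mei:2, Nadia:2, Nora:3, Orla:3, Simone:1, Wiremu:3.
The largest is 4 (to Leo and Kira), so the eccentricity of Pablo is 4.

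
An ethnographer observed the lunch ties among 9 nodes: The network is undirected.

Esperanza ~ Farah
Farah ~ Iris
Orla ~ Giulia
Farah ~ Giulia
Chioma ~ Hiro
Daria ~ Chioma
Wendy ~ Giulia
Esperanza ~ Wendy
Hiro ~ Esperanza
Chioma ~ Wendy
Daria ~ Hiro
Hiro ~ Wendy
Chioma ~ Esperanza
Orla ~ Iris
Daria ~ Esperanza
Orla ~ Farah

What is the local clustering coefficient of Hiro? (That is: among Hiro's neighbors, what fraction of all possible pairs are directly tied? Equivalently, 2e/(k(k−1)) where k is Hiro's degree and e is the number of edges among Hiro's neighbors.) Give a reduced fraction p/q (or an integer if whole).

5/6

Hiro's neighbors: Chioma, Daria, Esperanza, and Wendy (k = 4).
Possible neighbor pairs: C(4,2) = 6. Edges among them: Chioma–Daria, Chioma–Esperanza, Chioma–Wendy, Daria–Esperanza, Esperanza–Wendy → e = 5.
Clustering(Hiro) = 5/6.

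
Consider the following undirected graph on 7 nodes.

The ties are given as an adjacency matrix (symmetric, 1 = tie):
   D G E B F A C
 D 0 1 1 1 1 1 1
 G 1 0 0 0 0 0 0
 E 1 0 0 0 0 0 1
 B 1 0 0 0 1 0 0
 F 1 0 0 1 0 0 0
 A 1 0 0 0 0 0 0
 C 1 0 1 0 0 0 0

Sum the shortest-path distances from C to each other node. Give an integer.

10

Distances from C: A:2, B:2, D:1, E:1, F:2, G:2.
Sum = 2 + 2 + 1 + 1 + 2 + 2 = 10.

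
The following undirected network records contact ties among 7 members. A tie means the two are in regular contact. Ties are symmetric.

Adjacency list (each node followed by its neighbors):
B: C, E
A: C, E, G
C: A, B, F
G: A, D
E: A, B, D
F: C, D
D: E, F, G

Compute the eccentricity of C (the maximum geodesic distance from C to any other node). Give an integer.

2

Distances from C: A:1, B:1, D:2, E:2, F:1, G:2.
The largest is 2 (to E, G, and D), so the eccentricity of C is 2.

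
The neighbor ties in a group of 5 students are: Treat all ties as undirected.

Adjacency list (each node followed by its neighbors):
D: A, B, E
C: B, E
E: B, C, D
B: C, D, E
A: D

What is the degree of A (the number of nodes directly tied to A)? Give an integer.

A is directly tied to D. That is 1 neighbor, so the degree of A is 1.

1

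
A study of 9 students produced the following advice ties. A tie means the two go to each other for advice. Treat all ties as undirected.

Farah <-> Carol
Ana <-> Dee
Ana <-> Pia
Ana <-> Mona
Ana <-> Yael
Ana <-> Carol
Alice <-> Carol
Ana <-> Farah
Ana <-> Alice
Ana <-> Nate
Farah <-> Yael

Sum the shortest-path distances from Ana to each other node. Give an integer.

8

Distances from Ana: Alice:1, Carol:1, Dee:1, Farah:1, Mona:1, Nate:1, Pia:1, Yael:1.
Sum = 1 + 1 + 1 + 1 + 1 + 1 + 1 + 1 = 8.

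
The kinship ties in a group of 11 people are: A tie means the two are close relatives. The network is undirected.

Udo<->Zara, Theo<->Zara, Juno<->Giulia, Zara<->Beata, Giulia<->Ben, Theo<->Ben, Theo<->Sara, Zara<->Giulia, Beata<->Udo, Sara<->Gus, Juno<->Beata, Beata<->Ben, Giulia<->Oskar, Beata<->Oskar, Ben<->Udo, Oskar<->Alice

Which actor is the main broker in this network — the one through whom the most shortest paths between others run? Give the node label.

Unnormalized betweenness of each node: Alice:0, Beata:47/4, Ben:39/4, Giulia:35/4, Gus:0, Juno:1/4, Oskar:37/4, Sara:9, Theo:65/4, Udo:1/4, Zara:39/4.
Theo has the largest value, 65/4, making it the main broker — the node through which the most shortest paths run.

Theo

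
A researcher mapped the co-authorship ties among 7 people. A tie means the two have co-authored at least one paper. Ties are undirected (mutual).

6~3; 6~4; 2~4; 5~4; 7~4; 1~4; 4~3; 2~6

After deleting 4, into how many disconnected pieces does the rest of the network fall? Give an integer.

Without 4, the remaining ties split the others into: {2, 3, 6}; {1}; {5}; {7}.
That's 4 separate components.

4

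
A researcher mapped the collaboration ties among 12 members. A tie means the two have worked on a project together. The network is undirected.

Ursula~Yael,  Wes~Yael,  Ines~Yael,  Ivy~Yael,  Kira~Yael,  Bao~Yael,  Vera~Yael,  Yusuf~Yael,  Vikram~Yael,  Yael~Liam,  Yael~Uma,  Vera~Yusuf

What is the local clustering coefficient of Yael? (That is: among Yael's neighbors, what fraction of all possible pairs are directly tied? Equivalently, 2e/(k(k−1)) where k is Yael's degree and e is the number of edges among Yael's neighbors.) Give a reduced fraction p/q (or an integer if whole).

1/55

Yael's neighbors: Bao, Ines, Ivy, Kira, Liam, Uma, Ursula, Vera, Vikram, Wes, and Yusuf (k = 11).
Possible neighbor pairs: C(11,2) = 55. Edges among them: Vera–Yusuf → e = 1.
Clustering(Yael) = 1/55.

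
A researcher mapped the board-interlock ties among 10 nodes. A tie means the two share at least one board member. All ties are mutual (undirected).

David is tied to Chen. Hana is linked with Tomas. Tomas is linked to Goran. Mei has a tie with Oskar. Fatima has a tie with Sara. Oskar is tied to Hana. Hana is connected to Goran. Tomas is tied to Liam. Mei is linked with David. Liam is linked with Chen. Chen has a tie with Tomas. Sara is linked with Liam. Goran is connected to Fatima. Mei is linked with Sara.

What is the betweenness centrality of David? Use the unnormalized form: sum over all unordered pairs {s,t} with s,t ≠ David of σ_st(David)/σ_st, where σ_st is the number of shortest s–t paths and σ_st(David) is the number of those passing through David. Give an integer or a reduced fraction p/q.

11/6

Pairs whose geodesics pass through David — Mei–Chen: 1; Mei–Tomas: 1/3; Chen–Oskar: 1/2.
All other pairs contribute 0.
Summing the contributions gives betweenness(David) = 11/6.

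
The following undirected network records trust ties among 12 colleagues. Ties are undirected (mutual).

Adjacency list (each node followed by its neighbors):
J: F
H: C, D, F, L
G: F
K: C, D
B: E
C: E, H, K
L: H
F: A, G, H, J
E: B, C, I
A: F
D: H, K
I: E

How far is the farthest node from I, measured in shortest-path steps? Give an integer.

Distances from I: A:5, B:2, C:2, D:4, E:1, F:4, G:5, H:3, J:5, K:3, L:4.
The largest is 5 (to G, J, and A), so the eccentricity of I is 5.

5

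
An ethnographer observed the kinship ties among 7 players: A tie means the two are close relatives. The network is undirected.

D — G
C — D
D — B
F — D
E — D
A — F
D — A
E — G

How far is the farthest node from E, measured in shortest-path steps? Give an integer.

2

Distances from E: A:2, B:2, C:2, D:1, F:2, G:1.
The largest is 2 (to C, A, F, and B), so the eccentricity of E is 2.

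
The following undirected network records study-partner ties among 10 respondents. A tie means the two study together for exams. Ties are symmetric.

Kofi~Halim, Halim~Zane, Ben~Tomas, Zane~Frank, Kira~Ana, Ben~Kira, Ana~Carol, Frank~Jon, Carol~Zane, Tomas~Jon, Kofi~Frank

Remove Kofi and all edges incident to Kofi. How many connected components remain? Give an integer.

Kofi's neighbors (Frank and Halim) remain reachable from one another through other ties, so the rest of the network stays in one piece.

1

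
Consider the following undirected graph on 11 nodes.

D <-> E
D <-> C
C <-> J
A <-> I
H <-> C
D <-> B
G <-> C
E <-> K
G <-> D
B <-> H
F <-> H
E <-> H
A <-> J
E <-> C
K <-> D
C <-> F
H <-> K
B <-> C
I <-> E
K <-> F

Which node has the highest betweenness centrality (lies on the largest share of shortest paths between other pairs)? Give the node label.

C

Unnormalized betweenness of each node: A:1, B:1/4, C:205/12, D:25/6, E:39/4, F:1/2, G:0, H:17/6, I:3, J:5, K:17/12.
C has the largest value, 205/12, making it the main broker — the node through which the most shortest paths run.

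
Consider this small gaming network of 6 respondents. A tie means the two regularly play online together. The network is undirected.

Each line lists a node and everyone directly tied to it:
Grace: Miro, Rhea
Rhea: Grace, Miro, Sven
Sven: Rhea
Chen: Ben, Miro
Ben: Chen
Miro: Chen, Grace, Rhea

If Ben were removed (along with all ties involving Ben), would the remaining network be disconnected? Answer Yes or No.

No

Even without Ben, every remaining node can still reach every other (the residual graph is connected), so Ben is not a cut vertex.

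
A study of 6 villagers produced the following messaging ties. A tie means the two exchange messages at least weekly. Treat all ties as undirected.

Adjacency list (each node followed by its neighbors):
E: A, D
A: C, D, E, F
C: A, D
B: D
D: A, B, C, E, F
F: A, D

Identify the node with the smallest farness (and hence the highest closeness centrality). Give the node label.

Farness (sum of distances to all others) for each node — A:6, B:9, C:8, D:5, E:8, F:8.
The smallest farness is 5, for D, so D has the highest closeness.

D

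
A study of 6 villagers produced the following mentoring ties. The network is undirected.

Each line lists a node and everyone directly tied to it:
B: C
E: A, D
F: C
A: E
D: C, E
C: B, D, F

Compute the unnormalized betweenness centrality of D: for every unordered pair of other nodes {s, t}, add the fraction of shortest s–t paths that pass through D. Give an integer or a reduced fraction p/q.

Pairs whose geodesics pass through D — A–C: 1; A–B: 1; A–F: 1; E–C: 1; E–B: 1; E–F: 1.
All other pairs contribute 0.
Summing the contributions gives betweenness(D) = 6.

6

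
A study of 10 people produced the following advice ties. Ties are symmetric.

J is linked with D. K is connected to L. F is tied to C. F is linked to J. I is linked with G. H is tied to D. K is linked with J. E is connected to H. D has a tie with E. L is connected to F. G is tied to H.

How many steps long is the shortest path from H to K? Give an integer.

One shortest route is H – D – J – K, which uses 3 edges, and at distance 2 from H we only reach {I, J}, which does not include K. So d(H,K) = 3.

3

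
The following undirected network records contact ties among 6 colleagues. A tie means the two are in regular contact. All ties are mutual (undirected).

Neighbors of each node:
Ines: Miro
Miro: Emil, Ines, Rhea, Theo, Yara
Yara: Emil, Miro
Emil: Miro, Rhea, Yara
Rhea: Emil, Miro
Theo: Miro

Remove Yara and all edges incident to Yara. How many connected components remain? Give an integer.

1

Yara's neighbors (Emil and Miro) remain reachable from one another through other ties, so the rest of the network stays in one piece.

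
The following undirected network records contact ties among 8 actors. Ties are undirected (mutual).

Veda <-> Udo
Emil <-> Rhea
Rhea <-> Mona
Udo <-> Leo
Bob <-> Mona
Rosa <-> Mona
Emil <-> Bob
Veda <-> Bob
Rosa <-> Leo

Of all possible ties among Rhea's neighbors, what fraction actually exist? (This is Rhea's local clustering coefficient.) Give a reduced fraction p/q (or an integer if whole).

0

Rhea's neighbors: Emil and Mona (k = 2).
Possible neighbor pairs: C(2,2) = 1. Edges among them: none → e = 0.
Clustering(Rhea) = 0/1.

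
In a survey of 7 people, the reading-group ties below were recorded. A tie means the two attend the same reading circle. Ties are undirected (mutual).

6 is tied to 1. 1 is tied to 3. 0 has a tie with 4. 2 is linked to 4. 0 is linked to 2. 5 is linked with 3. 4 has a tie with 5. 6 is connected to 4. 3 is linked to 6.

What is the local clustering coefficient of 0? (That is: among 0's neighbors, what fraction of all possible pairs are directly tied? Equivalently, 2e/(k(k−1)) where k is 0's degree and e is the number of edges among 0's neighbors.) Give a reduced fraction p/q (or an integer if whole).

0's neighbors: 2 and 4 (k = 2).
Possible neighbor pairs: C(2,2) = 1. Edges among them: 2–4 → e = 1.
Clustering(0) = 1/1.

1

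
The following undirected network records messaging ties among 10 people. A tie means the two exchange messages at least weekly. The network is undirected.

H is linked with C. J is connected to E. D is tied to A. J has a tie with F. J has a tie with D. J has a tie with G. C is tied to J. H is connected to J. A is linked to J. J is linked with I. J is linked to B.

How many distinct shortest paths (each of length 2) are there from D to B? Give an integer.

The shortest distance is 2, and the only length-2 path is D–J–B. So there is exactly 1 shortest path.

1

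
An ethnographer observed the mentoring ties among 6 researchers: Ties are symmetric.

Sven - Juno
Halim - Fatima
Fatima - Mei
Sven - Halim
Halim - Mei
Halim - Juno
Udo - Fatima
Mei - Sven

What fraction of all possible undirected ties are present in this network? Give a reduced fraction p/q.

There are 8 edges and 6 nodes, so the maximum possible is C(6,2) = 15.
Density = 8/15.

8/15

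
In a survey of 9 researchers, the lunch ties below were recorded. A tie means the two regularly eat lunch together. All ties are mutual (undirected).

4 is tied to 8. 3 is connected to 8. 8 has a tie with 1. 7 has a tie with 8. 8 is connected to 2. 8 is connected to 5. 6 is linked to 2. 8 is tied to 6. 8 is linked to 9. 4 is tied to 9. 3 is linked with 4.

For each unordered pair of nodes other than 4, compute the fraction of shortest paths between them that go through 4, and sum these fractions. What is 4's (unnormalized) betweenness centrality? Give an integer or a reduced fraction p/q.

Pairs whose geodesics pass through 4 — 9–3: 1/2.
All other pairs contribute 0.
Summing the contributions gives betweenness(4) = 1/2.

1/2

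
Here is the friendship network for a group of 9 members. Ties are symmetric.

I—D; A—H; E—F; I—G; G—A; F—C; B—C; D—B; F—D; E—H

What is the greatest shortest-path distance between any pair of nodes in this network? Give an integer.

4

Eccentricity of each node (its greatest distance to any other): A:4, B:4, C:4, D:3, E:3, F:3, G:4, H:4, I:3.
The maximum eccentricity is 4, realized for instance by the pair G–C via G – I – D – F – C. So the diameter is 4.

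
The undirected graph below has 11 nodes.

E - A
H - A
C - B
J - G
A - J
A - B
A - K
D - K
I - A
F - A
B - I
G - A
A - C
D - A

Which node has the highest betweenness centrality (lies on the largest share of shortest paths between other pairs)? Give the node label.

Unnormalized betweenness of each node: A:81/2, B:1/2, C:0, D:0, E:0, F:0, G:0, H:0, I:0, J:0, K:0.
A has the largest value, 81/2, making it the main broker — the node through which the most shortest paths run.

A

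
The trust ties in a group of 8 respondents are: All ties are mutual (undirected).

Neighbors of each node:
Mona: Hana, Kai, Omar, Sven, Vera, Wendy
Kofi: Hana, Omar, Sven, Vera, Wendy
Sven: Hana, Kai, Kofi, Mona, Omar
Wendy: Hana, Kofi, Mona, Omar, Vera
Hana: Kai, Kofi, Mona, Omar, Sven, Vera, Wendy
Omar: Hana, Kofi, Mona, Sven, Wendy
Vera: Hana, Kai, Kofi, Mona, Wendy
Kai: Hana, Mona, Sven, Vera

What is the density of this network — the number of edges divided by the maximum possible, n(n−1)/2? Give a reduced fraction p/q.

There are 21 edges and 8 nodes, so the maximum possible is C(8,2) = 28.
Density = 21/28 = 3/4.

3/4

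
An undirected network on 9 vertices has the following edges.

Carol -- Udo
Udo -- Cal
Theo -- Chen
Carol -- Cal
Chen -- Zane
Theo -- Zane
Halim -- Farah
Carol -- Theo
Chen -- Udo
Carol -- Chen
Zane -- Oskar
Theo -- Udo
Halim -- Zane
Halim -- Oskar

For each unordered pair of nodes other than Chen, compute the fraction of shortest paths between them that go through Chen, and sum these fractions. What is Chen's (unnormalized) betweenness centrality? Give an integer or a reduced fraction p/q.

Pairs whose geodesics pass through Chen — Udo–Halim: 1/2; Udo–Oskar: 1/2; Udo–Farah: 1/2; Udo–Zane: 1/2; Carol–Halim: 1/2; Carol–Oskar: 1/2; Carol–Farah: 1/2; Carol–Zane: 1/2; Cal–Halim: 2/4; Cal–Oskar: 2/4; Cal–Farah: 2/4; Cal–Zane: 2/4.
All other pairs contribute 0.
Summing the contributions gives betweenness(Chen) = 6.

6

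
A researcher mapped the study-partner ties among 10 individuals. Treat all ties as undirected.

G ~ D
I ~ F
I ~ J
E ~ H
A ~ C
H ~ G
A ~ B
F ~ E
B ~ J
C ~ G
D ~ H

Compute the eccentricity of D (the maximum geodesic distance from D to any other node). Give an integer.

Distances from D: A:3, B:4, C:2, E:2, F:3, G:1, H:1, I:4, J:5.
The largest is 5 (to J), so the eccentricity of D is 5.

5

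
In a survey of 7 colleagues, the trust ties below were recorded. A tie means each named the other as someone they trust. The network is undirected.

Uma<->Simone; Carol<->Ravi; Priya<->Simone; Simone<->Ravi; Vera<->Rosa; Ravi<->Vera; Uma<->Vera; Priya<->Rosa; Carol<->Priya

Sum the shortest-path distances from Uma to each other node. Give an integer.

Distances from Uma: Carol:3, Priya:2, Ravi:2, Rosa:2, Simone:1, Vera:1.
Sum = 3 + 2 + 2 + 2 + 1 + 1 = 11.

11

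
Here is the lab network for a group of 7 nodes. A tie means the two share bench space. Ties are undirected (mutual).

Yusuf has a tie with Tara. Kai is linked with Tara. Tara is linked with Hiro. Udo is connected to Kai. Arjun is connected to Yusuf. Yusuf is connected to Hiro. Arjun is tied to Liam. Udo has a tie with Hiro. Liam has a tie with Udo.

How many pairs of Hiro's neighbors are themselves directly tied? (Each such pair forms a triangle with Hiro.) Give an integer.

Hiro's neighbors: Tara, Udo, and Yusuf.
Neighbor pairs that are themselves tied: Hiro–Tara–Yusuf. Each forms one triangle with Hiro, for 1 in total.

1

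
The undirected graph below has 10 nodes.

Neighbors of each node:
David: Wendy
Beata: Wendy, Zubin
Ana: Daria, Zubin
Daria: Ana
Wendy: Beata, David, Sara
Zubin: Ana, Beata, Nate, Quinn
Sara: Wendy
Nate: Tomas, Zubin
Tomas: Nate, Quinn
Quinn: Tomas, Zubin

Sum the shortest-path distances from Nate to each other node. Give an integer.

Distances from Nate: Ana:2, Beata:2, Daria:3, David:4, Quinn:2, Sara:4, Tomas:1, Wendy:3, Zubin:1.
Sum = 2 + 2 + 3 + 4 + 2 + 4 + 1 + 3 + 1 = 22.

22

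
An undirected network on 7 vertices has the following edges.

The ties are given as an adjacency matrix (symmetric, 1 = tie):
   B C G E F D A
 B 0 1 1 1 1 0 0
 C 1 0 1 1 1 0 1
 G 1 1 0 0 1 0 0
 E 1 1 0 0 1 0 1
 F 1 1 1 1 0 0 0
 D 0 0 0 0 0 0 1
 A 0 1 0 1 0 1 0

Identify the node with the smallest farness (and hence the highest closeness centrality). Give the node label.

Farness (sum of distances to all others) for each node — A:9, B:9, C:7, D:14, E:8, F:9, G:10.
The smallest farness is 7, for C, so C has the highest closeness.

C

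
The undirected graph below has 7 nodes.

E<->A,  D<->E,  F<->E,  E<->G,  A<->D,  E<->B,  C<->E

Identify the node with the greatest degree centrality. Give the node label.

Degrees — A:2, B:1, C:1, D:2, E:6, F:1, G:1.
The maximum is 6, attained only by E.

E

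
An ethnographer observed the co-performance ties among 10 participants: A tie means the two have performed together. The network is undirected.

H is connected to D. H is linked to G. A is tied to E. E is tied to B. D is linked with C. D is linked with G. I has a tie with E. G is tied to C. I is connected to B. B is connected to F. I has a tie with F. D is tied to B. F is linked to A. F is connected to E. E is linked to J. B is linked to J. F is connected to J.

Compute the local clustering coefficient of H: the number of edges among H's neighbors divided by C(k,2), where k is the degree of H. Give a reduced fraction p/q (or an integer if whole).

H's neighbors: D and G (k = 2).
Possible neighbor pairs: C(2,2) = 1. Edges among them: D–G → e = 1.
Clustering(H) = 1/1.

1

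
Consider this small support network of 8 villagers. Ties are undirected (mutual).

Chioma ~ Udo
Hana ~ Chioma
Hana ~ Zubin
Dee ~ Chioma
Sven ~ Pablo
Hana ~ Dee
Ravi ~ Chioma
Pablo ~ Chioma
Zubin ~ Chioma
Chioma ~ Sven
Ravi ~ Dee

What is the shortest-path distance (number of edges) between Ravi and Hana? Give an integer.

One shortest route is Ravi – Chioma – Hana, which uses 2 edges, and Ravi and Hana are not directly tied, so nothing shorter exists. So d(Ravi,Hana) = 2.

2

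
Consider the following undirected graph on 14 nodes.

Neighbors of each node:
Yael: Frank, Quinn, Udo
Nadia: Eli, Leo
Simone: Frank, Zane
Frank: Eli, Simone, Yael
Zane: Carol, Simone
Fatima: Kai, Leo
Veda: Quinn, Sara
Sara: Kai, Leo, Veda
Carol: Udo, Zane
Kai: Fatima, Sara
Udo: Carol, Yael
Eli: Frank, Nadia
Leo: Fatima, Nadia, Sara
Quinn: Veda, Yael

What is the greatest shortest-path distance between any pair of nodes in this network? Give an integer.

7

Eccentricity of each node (its greatest distance to any other): Carol:7, Eli:4, Fatima:7, Frank:5, Kai:7, Leo:6, Nadia:5, Quinn:4, Sara:6, Simone:6, Udo:6, Veda:5, Yael:5, Zane:7.
The maximum eccentricity is 7, realized for instance by the pair Fatima–Carol via Fatima – Leo – Sara – Veda – Quinn – Yael – Udo – Carol. So the diameter is 7.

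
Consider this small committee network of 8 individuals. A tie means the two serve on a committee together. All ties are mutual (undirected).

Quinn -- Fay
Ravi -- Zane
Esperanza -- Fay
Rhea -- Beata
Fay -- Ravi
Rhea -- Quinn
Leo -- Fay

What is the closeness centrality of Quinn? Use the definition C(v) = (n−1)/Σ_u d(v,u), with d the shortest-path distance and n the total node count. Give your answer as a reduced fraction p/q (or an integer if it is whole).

7/13

Distances from Quinn: Beata:2, Esperanza:2, Fay:1, Leo:2, Ravi:2, Rhea:1, Zane:3. Sum = 13.
n = 8, so closeness = 7/13.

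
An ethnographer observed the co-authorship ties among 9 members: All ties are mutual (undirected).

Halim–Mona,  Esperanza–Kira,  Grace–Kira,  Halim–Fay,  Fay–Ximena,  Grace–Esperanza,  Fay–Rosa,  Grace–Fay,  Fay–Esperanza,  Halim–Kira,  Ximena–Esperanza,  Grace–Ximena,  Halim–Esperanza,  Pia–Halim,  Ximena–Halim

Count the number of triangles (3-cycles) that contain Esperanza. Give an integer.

7

Esperanza's neighbors: Fay, Grace, Halim, Kira, and Ximena.
Neighbor pairs that are themselves tied: Esperanza–Fay–Grace; Esperanza–Fay–Halim; Esperanza–Fay–Ximena; Esperanza–Grace–Kira; Esperanza–Grace–Ximena; Esperanza–Halim–Kira; Esperanza–Halim–Ximena. Each forms one triangle with Esperanza, for 7 in total.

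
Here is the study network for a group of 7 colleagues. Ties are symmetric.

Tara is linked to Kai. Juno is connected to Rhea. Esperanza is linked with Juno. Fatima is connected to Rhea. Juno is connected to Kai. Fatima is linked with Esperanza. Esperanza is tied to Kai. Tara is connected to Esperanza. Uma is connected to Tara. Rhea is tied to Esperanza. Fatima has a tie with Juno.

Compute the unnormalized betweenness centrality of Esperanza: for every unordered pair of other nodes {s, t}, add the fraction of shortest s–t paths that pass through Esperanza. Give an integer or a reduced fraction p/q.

Pairs whose geodesics pass through Esperanza — Fatima–Uma: 1; Fatima–Kai: 1/2; Fatima–Tara: 1; Uma–Juno: 1/2; Uma–Rhea: 1; Kai–Rhea: 1/2; Juno–Tara: 1/2; Rhea–Tara: 1.
All other pairs contribute 0.
Summing the contributions gives betweenness(Esperanza) = 6.

6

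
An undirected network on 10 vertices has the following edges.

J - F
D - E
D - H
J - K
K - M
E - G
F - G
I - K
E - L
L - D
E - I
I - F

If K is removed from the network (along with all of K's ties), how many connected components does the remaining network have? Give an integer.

Without K, the remaining ties split the others into: {D, E, F, G, H, I, J, L}; {M}.
That's 2 separate components.

2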